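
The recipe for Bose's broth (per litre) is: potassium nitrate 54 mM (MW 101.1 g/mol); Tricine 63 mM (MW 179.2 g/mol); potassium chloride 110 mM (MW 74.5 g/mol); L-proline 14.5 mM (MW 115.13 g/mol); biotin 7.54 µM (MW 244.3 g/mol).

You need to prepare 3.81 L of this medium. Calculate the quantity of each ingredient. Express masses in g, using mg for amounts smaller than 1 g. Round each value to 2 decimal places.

Scale factor relative to 1 L: 3.81.
potassium nitrate: 54 mmol/L × 101.1 g/mol × 3.81 L ÷ 1000 = 20.80 g
Tricine: 63 mmol/L × 179.2 g/mol × 3.81 L ÷ 1000 = 43.01 g
potassium chloride: 110 mmol/L × 74.5 g/mol × 3.81 L ÷ 1000 = 31.22 g
L-proline: 14.5 mmol/L × 115.13 g/mol × 3.81 L ÷ 1000 = 6.36 g
biotin: 7.54 µmol/L × 244.3 g/mol × 3.81 L ÷ 1000 = 7.02 mg

potassium nitrate 20.80 g; Tricine 43.01 g; potassium chloride 31.22 g; L-proline 6.36 g; biotin 7.02 mg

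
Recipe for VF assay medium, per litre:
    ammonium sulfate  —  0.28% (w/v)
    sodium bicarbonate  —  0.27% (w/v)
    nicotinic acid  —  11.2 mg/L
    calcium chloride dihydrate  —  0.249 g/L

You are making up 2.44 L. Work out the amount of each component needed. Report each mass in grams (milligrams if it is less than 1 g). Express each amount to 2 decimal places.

Scale factor relative to 1 L: 2.44.
ammonium sulfate: 0.28 g per 100 mL × 2440 mL ÷ 100 = 6.83 g
sodium bicarbonate: 0.27% w/v = 2.7 g/L → 2.7 × 2.44 L = 6.59 g
nicotinic acid: 11.2 mg/L × 2.44 L = 27.33 mg
calcium chloride dihydrate: 0.249 g/L × 2.44 L = 0.60756 g = 607.56 mg

ammonium sulfate 6.83 g; sodium bicarbonate 6.59 g; nicotinic acid 27.33 mg; calcium chloride dihydrate 607.56 mg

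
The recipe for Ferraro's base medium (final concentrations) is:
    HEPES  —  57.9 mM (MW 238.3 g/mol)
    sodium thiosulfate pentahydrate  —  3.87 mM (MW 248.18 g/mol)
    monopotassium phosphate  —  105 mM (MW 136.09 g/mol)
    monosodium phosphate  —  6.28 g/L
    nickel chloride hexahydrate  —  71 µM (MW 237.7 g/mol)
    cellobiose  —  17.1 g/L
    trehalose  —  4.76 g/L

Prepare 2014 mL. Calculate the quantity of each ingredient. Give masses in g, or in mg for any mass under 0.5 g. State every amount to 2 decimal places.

HEPES 27.79 g; sodium thiosulfate pentahydrate 1.93 g; monopotassium phosphate 28.78 g; monosodium phosphate 12.65 g; nickel chloride hexahydrate 33.99 mg; cellobiose 34.44 g; trehalose 9.59 g

Target volume = 2014 mL = 2.014 L.
HEPES: 57.9 mmol/L × 238.3 g/mol × 2.014 L ÷ 1000 = 27.79 g
sodium thiosulfate pentahydrate: 3.87 mmol/L × 248.18 g/mol × 2.014 L ÷ 1000 = 1.93 g
monopotassium phosphate: 105 mmol/L × 136.09 g/mol × 2.014 L ÷ 1000 = 28.78 g
monosodium phosphate: 6.28 g/L × 2.014 L = 12.65 g
nickel chloride hexahydrate: 71 µmol/L × 237.7 g/mol × 2.014 L ÷ 1000 = 33.99 mg
cellobiose: 17.1 g/L × 2.014 L = 34.44 g
trehalose: 4.76 g/L × 2.014 L = 9.59 g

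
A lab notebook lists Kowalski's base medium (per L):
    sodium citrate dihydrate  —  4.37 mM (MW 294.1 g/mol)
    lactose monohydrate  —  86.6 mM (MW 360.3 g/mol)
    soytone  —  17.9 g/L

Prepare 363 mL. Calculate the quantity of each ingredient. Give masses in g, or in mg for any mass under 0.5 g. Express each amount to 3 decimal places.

Working volume: 363 mL = 0.363 L.
sodium citrate dihydrate: 4.37 mmol/L × 294.1 mg/mmol × 0.363 L = 466.534 mg
lactose monohydrate: 86.6 mmol/L × 360.3 g/mol × 0.363 L ÷ 1000 = 11.326 g
soytone: 17.9 g/L × 0.363 L = 6.498 g

sodium citrate dihydrate 466.534 mg; lactose monohydrate 11.326 g; soytone 6.498 g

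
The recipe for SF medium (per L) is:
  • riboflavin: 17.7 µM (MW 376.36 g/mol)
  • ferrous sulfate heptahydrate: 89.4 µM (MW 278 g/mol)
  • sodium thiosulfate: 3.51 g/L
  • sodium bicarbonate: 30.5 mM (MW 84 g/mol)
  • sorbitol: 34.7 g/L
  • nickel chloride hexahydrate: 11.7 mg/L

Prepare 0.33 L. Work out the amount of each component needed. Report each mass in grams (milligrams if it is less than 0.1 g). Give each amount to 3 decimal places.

Working volume: 0.33 L.
riboflavin: 17.7 µmol/L × 376.36 g/mol × 0.33 L ÷ 1000 = 2.198 mg
ferrous sulfate heptahydrate: 89.4 µmol/L × 278 g/mol × 0.33 L ÷ 1000 = 8.202 mg
sodium thiosulfate: 3.51 g/L × 0.33 L = 1.158 g
sodium bicarbonate: 30.5 mmol/L × 84 g/mol × 0.33 L ÷ 1000 = 0.845 g
sorbitol: 34.7 g/L × 0.33 L = 11.451 g
nickel chloride hexahydrate: 11.7 mg/L × 0.33 L = 3.861 mg

riboflavin 2.198 mg; ferrous sulfate heptahydrate 8.202 mg; sodium thiosulfate 1.158 g; sodium bicarbonate 0.845 g; sorbitol 11.451 g; nickel chloride hexahydrate 3.861 mg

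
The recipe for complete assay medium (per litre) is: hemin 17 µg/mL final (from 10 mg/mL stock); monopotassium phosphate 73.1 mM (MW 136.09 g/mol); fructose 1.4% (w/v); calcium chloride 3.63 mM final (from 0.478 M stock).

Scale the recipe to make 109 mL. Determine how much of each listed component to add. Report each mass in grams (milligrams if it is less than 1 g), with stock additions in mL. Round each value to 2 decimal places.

hemin 0.19 mL; monopotassium phosphate 1.08 g; fructose 1.53 g; calcium chloride 0.83 mL

Working volume: 109 mL = 0.109 L.
hemin: dilute stock: 17 µg/mL × 109 mL ÷ 10000 µg/mL = 0.19 mL
monopotassium phosphate: 73.1 mmol/L × 136.09 g/mol × 0.109 L ÷ 1000 = 1.08 g
fructose: 1.4 g per 100 mL × 109 mL ÷ 100 = 1.53 g
calcium chloride: dilute stock: 3.63 mM × 109 mL ÷ 478 mM = 0.83 mL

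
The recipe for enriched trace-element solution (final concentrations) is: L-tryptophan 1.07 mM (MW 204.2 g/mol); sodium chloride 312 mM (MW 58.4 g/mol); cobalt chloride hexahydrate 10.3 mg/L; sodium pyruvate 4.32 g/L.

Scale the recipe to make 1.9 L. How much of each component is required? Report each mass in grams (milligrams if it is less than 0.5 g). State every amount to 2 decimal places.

L-tryptophan 415.14 mg; sodium chloride 34.62 g; cobalt chloride hexahydrate 19.57 mg; sodium pyruvate 8.21 g

Scale factor relative to 1 L: 1.9.
L-tryptophan: 1.07 mmol/L × 204.2 mg/mmol × 1.9 L = 415.14 mg
sodium chloride: 312 mmol/L × 58.4 g/mol × 1.9 L ÷ 1000 = 34.62 g
cobalt chloride hexahydrate: 10.3 mg/L × 1.9 L = 19.57 mg
sodium pyruvate: 4.32 g/L × 1.9 L = 8.21 g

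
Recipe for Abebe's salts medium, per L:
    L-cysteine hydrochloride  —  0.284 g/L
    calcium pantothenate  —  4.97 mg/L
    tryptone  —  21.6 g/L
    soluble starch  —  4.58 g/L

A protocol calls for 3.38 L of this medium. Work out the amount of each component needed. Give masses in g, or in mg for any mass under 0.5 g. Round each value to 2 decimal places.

L-cysteine hydrochloride 0.96 g; calcium pantothenate 16.80 mg; tryptone 73.01 g; soluble starch 15.48 g

Scale factor relative to 1 L: 3.38.
L-cysteine hydrochloride: 0.284 g/L × 3.38 L = 0.96 g
calcium pantothenate: 4.97 mg/L × 3.38 L = 16.80 mg
tryptone: 21.6 g/L × 3.38 L = 73.01 g
soluble starch: 4.58 g/L × 3.38 L = 15.48 g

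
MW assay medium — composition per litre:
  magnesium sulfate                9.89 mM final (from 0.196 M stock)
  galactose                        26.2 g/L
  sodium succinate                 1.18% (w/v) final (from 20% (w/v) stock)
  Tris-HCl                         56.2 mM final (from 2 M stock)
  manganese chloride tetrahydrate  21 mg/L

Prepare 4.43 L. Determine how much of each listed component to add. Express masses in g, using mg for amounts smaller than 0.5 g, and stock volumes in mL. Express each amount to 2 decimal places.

Working volume: 4.43 L.
magnesium sulfate: dilute stock: 9.89 mM × 4430 mL ÷ 196 mM = 223.53 mL
galactose: 26.2 g/L × 4.43 L = 116.07 g
sodium succinate: dilute stock: 1.18% ÷ 20% × 4430 mL = 261.37 mL
Tris-HCl: dilute stock: 56.2 mM × 4430 mL ÷ 2000 mM = 124.48 mL
manganese chloride tetrahydrate: 21 mg/L × 4.43 L = 93.03 mg

magnesium sulfate 223.53 mL; galactose 116.07 g; sodium succinate 261.37 mL; Tris-HCl 124.48 mL; manganese chloride tetrahydrate 93.03 mg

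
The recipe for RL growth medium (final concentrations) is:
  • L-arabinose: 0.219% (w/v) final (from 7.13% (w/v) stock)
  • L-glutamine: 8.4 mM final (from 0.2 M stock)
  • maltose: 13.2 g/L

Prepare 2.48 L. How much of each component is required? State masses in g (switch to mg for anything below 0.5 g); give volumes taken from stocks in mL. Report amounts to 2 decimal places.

Working volume: 2.48 L.
L-arabinose: dilute stock: 0.219% ÷ 7.13% × 2480 mL = 76.17 mL
L-glutamine: dilute stock: 8.4 mM × 2480 mL ÷ 200 mM = 104.16 mL
maltose: 13.2 g/L × 2.48 L = 32.74 g

L-arabinose 76.17 mL; L-glutamine 104.16 mL; maltose 32.74 g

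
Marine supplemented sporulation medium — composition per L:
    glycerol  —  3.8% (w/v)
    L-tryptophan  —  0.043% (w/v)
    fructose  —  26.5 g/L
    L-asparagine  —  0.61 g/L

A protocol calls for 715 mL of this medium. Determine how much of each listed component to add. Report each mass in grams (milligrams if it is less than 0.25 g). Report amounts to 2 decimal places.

glycerol 27.17 g; L-tryptophan 0.31 g; fructose 18.95 g; L-asparagine 0.44 g

Working volume: 715 mL = 0.715 L.
glycerol: 3.8% w/v = 38 g/L → 38 × 0.715 L = 27.17 g
L-tryptophan: 0.043 g per 100 mL × 715 mL ÷ 100 = 0.31 g
fructose: 26.5 g/L × 0.715 L = 18.95 g
L-asparagine: 0.61 g/L × 0.715 L = 0.44 g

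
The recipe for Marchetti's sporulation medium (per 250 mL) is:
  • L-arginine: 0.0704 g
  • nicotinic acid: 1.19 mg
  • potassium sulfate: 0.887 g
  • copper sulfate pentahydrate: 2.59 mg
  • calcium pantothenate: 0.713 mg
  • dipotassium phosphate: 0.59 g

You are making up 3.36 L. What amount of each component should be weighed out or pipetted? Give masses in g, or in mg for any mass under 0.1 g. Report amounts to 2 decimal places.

L-arginine 0.95 g; nicotinic acid 15.99 mg; potassium sulfate 11.92 g; copper sulfate pentahydrate 34.81 mg; calcium pantothenate 9.58 mg; dipotassium phosphate 7.93 g

Scale factor = 3360 mL / 250 mL = 13.44.
L-arginine: 0.0704 g × (3360 mL / 250 mL) = 0.95 g
nicotinic acid: 1.19 mg × (3360 mL / 250 mL) = 15.99 mg
potassium sulfate: 0.887 g × (3360 mL / 250 mL) = 11.92 g
copper sulfate pentahydrate: 2.59 mg × (3360 mL / 250 mL) = 34.81 mg
calcium pantothenate: 0.713 mg × (3360 mL / 250 mL) = 9.58 mg
dipotassium phosphate: 0.59 g × (3360 mL / 250 mL) = 7.93 g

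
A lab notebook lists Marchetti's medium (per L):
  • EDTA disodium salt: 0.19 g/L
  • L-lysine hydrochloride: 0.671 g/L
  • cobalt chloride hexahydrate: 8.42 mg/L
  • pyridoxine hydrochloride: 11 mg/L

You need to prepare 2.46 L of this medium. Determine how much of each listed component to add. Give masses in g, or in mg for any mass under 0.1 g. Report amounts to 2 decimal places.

EDTA disodium salt 0.47 g; L-lysine hydrochloride 1.65 g; cobalt chloride hexahydrate 20.71 mg; pyridoxine hydrochloride 27.06 mg

Working volume: 2.46 L.
EDTA disodium salt: 0.19 g/L × 2.46 L = 0.47 g
L-lysine hydrochloride: 0.671 g/L × 2.46 L = 1.65 g
cobalt chloride hexahydrate: 8.42 mg/L × 2.46 L = 20.71 mg
pyridoxine hydrochloride: 11 mg/L × 2.46 L = 27.06 mg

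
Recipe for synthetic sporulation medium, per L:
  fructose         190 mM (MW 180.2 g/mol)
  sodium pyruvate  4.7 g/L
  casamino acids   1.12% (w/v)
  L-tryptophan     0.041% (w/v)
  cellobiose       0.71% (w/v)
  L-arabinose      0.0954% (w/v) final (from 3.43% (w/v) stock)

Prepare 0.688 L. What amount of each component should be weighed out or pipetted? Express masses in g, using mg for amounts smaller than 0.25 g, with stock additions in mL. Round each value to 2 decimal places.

Working volume: 0.688 L.
fructose: 190 mmol/L × 180.2 g/mol × 0.688 L ÷ 1000 = 23.56 g
sodium pyruvate: 4.7 g/L × 0.688 L = 3.23 g
casamino acids: 1.12% w/v = 11.2 g/L → 11.2 × 0.688 L = 7.71 g
L-tryptophan: 0.041 g per 100 mL × 688 mL ÷ 100 = 0.28 g
cellobiose: 0.71% w/v = 7.1 g/L → 7.1 × 0.688 L = 4.88 g
L-arabinose: C1V1 = C2V2 → 0.0954% ÷ 3.43% × 688 mL = 19.14 mL

fructose 23.56 g; sodium pyruvate 3.23 g; casamino acids 7.71 g; L-tryptophan 0.28 g; cellobiose 4.88 g; L-arabinose 19.14 mL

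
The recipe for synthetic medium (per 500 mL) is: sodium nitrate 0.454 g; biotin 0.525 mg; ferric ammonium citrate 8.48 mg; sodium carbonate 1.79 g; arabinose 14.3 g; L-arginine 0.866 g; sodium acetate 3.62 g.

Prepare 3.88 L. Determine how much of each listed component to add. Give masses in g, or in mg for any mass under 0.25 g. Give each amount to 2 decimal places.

Ratio of target to recipe volume: 3880 / 500 = 7.76.
sodium nitrate: 0.454 g × (3880 mL / 500 mL) = 3.52 g
biotin: 0.525 mg × (3880 mL / 500 mL) = 4.07 mg
ferric ammonium citrate: 8.48 mg × (3880 mL / 500 mL) = 65.80 mg
sodium carbonate: 1.79 g × (3880 mL / 500 mL) = 13.89 g
arabinose: 14.3 g × (3880 mL / 500 mL) = 110.97 g
L-arginine: 0.866 g × (3880 mL / 500 mL) = 6.72 g
sodium acetate: 3.62 g × (3880 mL / 500 mL) = 28.09 g

sodium nitrate 3.52 g; biotin 4.07 mg; ferric ammonium citrate 65.80 mg; sodium carbonate 13.89 g; arabinose 110.97 g; L-arginine 6.72 g; sodium acetate 28.09 g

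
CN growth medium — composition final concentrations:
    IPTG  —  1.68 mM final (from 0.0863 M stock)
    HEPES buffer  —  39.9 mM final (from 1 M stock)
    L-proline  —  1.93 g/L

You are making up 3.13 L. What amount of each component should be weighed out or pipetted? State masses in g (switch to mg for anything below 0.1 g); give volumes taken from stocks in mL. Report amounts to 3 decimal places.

IPTG 60.932 mL; HEPES buffer 124.887 mL; L-proline 6.041 g

Scale factor relative to 1 L: 3.13.
IPTG: C1V1 = C2V2 → 1.68 mM × 3130 mL ÷ 86.3 mM = 60.932 mL
HEPES buffer: dilute stock: 39.9 mM × 3130 mL ÷ 1000 mM = 124.887 mL
L-proline: 1.93 g/L × 3.13 L = 6.041 g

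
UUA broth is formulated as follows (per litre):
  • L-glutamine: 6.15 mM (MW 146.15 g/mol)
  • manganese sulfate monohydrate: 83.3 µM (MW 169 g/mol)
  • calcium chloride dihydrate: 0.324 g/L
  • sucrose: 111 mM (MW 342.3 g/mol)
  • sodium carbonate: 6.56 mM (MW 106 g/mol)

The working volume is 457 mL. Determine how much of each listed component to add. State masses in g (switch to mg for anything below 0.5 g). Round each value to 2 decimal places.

Working volume: 457 mL = 0.457 L.
L-glutamine: 6.15 mmol/L × 146.15 mg/mmol × 0.457 L = 410.76 mg
manganese sulfate monohydrate: 83.3 µmol/L × 169 g/mol × 0.457 L ÷ 1000 = 6.43 mg
calcium chloride dihydrate: 0.324 g/L × 0.457 L = 0.148068 g = 148.07 mg
sucrose: 111 mmol/L × 342.3 g/mol × 0.457 L ÷ 1000 = 17.36 g
sodium carbonate: 6.56 mmol/L × 106 mg/mmol × 0.457 L = 317.78 mg

L-glutamine 410.76 mg; manganese sulfate monohydrate 6.43 mg; calcium chloride dihydrate 148.07 mg; sucrose 17.36 g; sodium carbonate 317.78 mg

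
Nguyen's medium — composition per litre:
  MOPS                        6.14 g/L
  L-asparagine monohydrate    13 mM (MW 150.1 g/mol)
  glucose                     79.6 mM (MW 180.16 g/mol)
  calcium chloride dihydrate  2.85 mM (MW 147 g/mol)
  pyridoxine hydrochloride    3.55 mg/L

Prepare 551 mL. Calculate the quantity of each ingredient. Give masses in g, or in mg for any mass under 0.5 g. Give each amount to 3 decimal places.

MOPS 3.383 g; L-asparagine monohydrate 1.075 g; glucose 7.902 g; calcium chloride dihydrate 230.841 mg; pyridoxine hydrochloride 1.956 mg

Scale factor relative to 1 L: 0.551.
MOPS: 6.14 g/L × 0.551 L = 3.383 g
L-asparagine monohydrate: 13 mmol/L × 150.1 g/mol × 0.551 L ÷ 1000 = 1.075 g
glucose: 79.6 mmol/L × 180.16 g/mol × 0.551 L ÷ 1000 = 7.902 g
calcium chloride dihydrate: 2.85 mmol/L × 147 mg/mmol × 0.551 L = 230.841 mg
pyridoxine hydrochloride: 3.55 mg/L × 0.551 L = 1.956 mg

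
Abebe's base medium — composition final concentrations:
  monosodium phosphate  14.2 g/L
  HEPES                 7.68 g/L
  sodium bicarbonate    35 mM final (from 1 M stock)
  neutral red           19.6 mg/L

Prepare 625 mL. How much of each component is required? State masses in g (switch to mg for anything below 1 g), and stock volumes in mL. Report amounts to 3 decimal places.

monosodium phosphate 8.875 g; HEPES 4.800 g; sodium bicarbonate 21.875 mL; neutral red 12.250 mg

Working volume: 625 mL = 0.625 L.
monosodium phosphate: 14.2 g/L × 0.625 L = 8.875 g
HEPES: 7.68 g/L × 0.625 L = 4.800 g
sodium bicarbonate: V = C2·V2/C1 = 35 mM × 625 mL ÷ 1000 mM = 21.875 mL
neutral red: 19.6 mg/L × 0.625 L = 12.250 mg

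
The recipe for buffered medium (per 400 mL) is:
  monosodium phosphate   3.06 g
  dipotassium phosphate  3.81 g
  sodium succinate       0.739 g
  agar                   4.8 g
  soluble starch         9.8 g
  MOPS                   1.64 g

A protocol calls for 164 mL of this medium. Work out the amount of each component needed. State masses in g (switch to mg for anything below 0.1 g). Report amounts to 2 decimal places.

Scale factor = 164 mL / 400 mL = 0.41.
monosodium phosphate: 3.06 g × (164 mL / 400 mL) = 1.25 g
dipotassium phosphate: 3.81 g × (164 mL / 400 mL) = 1.56 g
sodium succinate: 0.739 g × (164 mL / 400 mL) = 0.30 g
agar: 4.8 g × (164 mL / 400 mL) = 1.97 g
soluble starch: 9.8 g × (164 mL / 400 mL) = 4.02 g
MOPS: 1.64 g × (164 mL / 400 mL) = 0.67 g

monosodium phosphate 1.25 g; dipotassium phosphate 1.56 g; sodium succinate 0.30 g; agar 1.97 g; soluble starch 4.02 g; MOPS 0.67 g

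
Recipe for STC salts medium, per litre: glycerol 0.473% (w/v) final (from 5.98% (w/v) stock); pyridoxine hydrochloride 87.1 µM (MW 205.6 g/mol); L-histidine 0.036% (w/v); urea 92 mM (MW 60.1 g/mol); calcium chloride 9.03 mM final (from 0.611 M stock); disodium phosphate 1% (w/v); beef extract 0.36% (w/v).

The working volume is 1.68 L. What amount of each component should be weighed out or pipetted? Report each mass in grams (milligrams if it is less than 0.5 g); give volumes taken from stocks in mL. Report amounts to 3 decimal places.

Working volume: 1.68 L.
glycerol: C1V1 = C2V2 → 0.473% ÷ 5.98% × 1680 mL = 132.883 mL
pyridoxine hydrochloride: 87.1 µmol/L × 205.6 g/mol × 1.68 L ÷ 1000 = 30.085 mg
L-histidine: 0.036 g per 100 mL × 1680 mL ÷ 100 = 0.605 g
urea: 92 mmol/L × 60.1 g/mol × 1.68 L ÷ 1000 = 9.289 g
calcium chloride: V = C2·V2/C1 = 9.03 mM × 1680 mL ÷ 611 mM = 24.829 mL
disodium phosphate: 1 g per 100 mL × 1680 mL ÷ 100 = 16.800 g
beef extract: 0.36% w/v = 3.6 g/L → 3.6 × 1.68 L = 6.048 g

glycerol 132.883 mL; pyridoxine hydrochloride 30.085 mg; L-histidine 0.605 g; urea 9.289 g; calcium chloride 24.829 mL; disodium phosphate 16.800 g; beef extract 6.048 g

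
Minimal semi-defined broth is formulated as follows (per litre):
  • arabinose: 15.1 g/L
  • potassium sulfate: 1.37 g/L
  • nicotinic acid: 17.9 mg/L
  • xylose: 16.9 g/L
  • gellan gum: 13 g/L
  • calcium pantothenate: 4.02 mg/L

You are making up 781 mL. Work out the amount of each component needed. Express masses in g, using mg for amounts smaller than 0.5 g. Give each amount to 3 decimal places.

arabinose 11.793 g; potassium sulfate 1.070 g; nicotinic acid 13.980 mg; xylose 13.199 g; gellan gum 10.153 g; calcium pantothenate 3.140 mg

Target volume = 781 mL = 0.781 L.
arabinose: 15.1 g/L × 0.781 L = 11.793 g
potassium sulfate: 1.37 g/L × 0.781 L = 1.070 g
nicotinic acid: 17.9 mg/L × 0.781 L = 13.980 mg
xylose: 16.9 g/L × 0.781 L = 13.199 g
gellan gum: 13 g/L × 0.781 L = 10.153 g
calcium pantothenate: 4.02 mg/L × 0.781 L = 3.140 mg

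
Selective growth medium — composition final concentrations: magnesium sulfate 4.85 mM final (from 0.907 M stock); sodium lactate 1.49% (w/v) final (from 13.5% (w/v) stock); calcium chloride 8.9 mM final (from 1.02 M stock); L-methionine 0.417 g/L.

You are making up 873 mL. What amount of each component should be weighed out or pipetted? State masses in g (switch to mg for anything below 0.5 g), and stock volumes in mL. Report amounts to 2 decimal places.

magnesium sulfate 4.67 mL; sodium lactate 96.35 mL; calcium chloride 7.62 mL; L-methionine 364.04 mg

Working volume: 873 mL = 0.873 L.
magnesium sulfate: V = C2·V2/C1 = 4.85 mM × 873 mL ÷ 907 mM = 4.67 mL
sodium lactate: C1V1 = C2V2 → 1.49% ÷ 13.5% × 873 mL = 96.35 mL
calcium chloride: dilute stock: 8.9 mM × 873 mL ÷ 1020 mM = 7.62 mL
L-methionine: 0.417 g/L × 0.873 L = 0.364041 g = 364.04 mg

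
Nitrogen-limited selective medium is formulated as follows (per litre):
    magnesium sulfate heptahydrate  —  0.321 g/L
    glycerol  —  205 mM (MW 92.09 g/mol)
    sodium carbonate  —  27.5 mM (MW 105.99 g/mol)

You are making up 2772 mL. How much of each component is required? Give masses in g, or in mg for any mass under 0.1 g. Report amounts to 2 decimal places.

magnesium sulfate heptahydrate 0.89 g; glycerol 52.33 g; sodium carbonate 8.08 g

Working volume: 2772 mL = 2.772 L.
magnesium sulfate heptahydrate: 0.321 g/L × 2.772 L = 0.89 g
glycerol: 205 mmol/L × 92.09 g/mol × 2.772 L ÷ 1000 = 52.33 g
sodium carbonate: 27.5 mmol/L × 105.99 g/mol × 2.772 L ÷ 1000 = 8.08 g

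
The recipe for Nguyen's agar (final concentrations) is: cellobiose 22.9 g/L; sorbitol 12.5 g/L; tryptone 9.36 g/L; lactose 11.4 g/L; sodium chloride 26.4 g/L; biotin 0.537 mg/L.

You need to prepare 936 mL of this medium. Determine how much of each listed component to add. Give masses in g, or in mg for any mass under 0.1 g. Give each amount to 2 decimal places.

cellobiose 21.43 g; sorbitol 11.70 g; tryptone 8.76 g; lactose 10.67 g; sodium chloride 24.71 g; biotin 0.50 mg

Target volume = 936 mL = 0.936 L.
cellobiose: 22.9 g/L × 0.936 L = 21.43 g
sorbitol: 12.5 g/L × 0.936 L = 11.70 g
tryptone: 9.36 g/L × 0.936 L = 8.76 g
lactose: 11.4 g/L × 0.936 L = 10.67 g
sodium chloride: 26.4 g/L × 0.936 L = 24.71 g
biotin: 0.537 mg/L × 0.936 L = 0.50 mg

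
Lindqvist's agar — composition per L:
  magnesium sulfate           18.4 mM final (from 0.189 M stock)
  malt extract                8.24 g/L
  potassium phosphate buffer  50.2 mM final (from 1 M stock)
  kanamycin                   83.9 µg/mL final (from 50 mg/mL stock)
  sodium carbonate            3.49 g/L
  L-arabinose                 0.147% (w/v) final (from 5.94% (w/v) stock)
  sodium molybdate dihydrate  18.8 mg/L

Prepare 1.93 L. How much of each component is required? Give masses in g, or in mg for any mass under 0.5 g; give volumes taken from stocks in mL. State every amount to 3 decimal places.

magnesium sulfate 187.894 mL; malt extract 15.903 g; potassium phosphate buffer 96.886 mL; kanamycin 3.239 mL; sodium carbonate 6.736 g; L-arabinose 47.763 mL; sodium molybdate dihydrate 36.284 mg

Scale factor relative to 1 L: 1.93.
magnesium sulfate: V = C2·V2/C1 = 18.4 mM × 1930 mL ÷ 189 mM = 187.894 mL
malt extract: 8.24 g/L × 1.93 L = 15.903 g
potassium phosphate buffer: dilute stock: 50.2 mM × 1930 mL ÷ 1000 mM = 96.886 mL
kanamycin: dilute stock: 83.9 µg/mL × 1930 mL ÷ 50000 µg/mL = 3.239 mL
sodium carbonate: 3.49 g/L × 1.93 L = 6.736 g
L-arabinose: C1V1 = C2V2 → 0.147% ÷ 5.94% × 1930 mL = 47.763 mL
sodium molybdate dihydrate: 18.8 mg/L × 1.93 L = 36.284 mg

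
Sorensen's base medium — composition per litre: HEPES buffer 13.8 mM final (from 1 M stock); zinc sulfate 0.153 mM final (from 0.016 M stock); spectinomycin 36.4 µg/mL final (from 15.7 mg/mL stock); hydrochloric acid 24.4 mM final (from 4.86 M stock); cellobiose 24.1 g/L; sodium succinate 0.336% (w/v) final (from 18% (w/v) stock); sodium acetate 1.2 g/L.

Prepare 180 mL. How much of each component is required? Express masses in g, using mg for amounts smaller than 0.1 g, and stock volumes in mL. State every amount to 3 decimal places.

Working volume: 180 mL = 0.18 L.
HEPES buffer: C1V1 = C2V2 → 13.8 mM × 180 mL ÷ 1000 mM = 2.484 mL
zinc sulfate: dilute stock: 0.153 mM × 180 mL ÷ 16 mM = 1.721 mL
spectinomycin: C1V1 = C2V2 → 36.4 µg/mL × 180 mL ÷ 15700 µg/mL = 0.417 mL
hydrochloric acid: C1V1 = C2V2 → 24.4 mM × 180 mL ÷ 4860 mM = 0.904 mL
cellobiose: 24.1 g/L × 0.18 L = 4.338 g
sodium succinate: V = C2·V2/C1 = 0.336% ÷ 18% × 180 mL = 3.360 mL
sodium acetate: 1.2 g/L × 0.18 L = 0.216 g

HEPES buffer 2.484 mL; zinc sulfate 1.721 mL; spectinomycin 0.417 mL; hydrochloric acid 0.904 mL; cellobiose 4.338 g; sodium succinate 3.360 mL; sodium acetate 0.216 g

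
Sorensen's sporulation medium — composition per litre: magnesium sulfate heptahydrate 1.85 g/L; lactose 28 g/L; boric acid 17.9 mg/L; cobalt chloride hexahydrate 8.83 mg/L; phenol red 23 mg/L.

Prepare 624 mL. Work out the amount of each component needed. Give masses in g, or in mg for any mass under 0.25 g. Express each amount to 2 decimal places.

magnesium sulfate heptahydrate 1.15 g; lactose 17.47 g; boric acid 11.17 mg; cobalt chloride hexahydrate 5.51 mg; phenol red 14.35 mg

Target volume = 624 mL = 0.624 L.
magnesium sulfate heptahydrate: 1.85 g/L × 0.624 L = 1.15 g
lactose: 28 g/L × 0.624 L = 17.47 g
boric acid: 17.9 mg/L × 0.624 L = 11.17 mg
cobalt chloride hexahydrate: 8.83 mg/L × 0.624 L = 5.51 mg
phenol red: 23 mg/L × 0.624 L = 14.35 mg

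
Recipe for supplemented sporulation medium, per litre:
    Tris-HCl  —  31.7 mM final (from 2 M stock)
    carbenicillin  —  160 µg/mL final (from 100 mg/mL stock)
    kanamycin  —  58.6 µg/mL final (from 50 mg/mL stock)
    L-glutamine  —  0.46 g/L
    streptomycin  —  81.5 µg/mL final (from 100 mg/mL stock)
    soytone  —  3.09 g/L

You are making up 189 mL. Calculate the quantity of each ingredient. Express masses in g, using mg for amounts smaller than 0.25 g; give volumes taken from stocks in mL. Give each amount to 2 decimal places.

Scale factor relative to 1 L: 0.189.
Tris-HCl: V = C2·V2/C1 = 31.7 mM × 189 mL ÷ 2000 mM = 3.00 mL
carbenicillin: dilute stock: 160 µg/mL × 189 mL ÷ 100000 µg/mL = 0.30 mL
kanamycin: C1V1 = C2V2 → 58.6 µg/mL × 189 mL ÷ 50000 µg/mL = 0.22 mL
L-glutamine: 0.46 g/L × 0.189 L = 0.08694 g = 86.94 mg
streptomycin: dilute stock: 81.5 µg/mL × 189 mL ÷ 100000 µg/mL = 0.15 mL
soytone: 3.09 g/L × 0.189 L = 0.58 g

Tris-HCl 3.00 mL; carbenicillin 0.30 mL; kanamycin 0.22 mL; L-glutamine 86.94 mg; streptomycin 0.15 mL; soytone 0.58 g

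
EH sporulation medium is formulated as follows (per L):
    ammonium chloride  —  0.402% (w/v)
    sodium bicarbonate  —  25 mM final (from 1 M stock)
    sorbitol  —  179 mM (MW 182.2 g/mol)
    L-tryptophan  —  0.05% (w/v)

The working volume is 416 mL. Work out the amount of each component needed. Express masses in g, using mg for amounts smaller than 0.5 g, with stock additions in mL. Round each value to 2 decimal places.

Target volume = 416 mL = 0.416 L.
ammonium chloride: 0.402 g per 100 mL × 416 mL ÷ 100 = 1.67 g
sodium bicarbonate: dilute stock: 25 mM × 416 mL ÷ 1000 mM = 10.40 mL
sorbitol: 179 mmol/L × 182.2 g/mol × 0.416 L ÷ 1000 = 13.57 g
L-tryptophan: 0.05 g per 100 mL × 416 mL ÷ 100 = 0.208 g = 208.00 mg

ammonium chloride 1.67 g; sodium bicarbonate 10.40 mL; sorbitol 13.57 g; L-tryptophan 208.00 mg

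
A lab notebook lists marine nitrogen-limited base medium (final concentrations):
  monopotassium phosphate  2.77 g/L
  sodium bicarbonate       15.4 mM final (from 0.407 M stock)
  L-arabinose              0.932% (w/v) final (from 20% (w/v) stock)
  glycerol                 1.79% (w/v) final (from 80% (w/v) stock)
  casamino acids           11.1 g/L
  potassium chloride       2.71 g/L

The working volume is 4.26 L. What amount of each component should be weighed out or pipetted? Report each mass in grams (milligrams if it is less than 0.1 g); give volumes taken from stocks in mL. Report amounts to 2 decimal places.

monopotassium phosphate 11.80 g; sodium bicarbonate 161.19 mL; L-arabinose 198.52 mL; glycerol 95.32 mL; casamino acids 47.29 g; potassium chloride 11.54 g

Working volume: 4.26 L.
monopotassium phosphate: 2.77 g/L × 4.26 L = 11.80 g
sodium bicarbonate: V = C2·V2/C1 = 15.4 mM × 4260 mL ÷ 407 mM = 161.19 mL
L-arabinose: C1V1 = C2V2 → 0.932% ÷ 20% × 4260 mL = 198.52 mL
glycerol: V = C2·V2/C1 = 1.79% ÷ 80% × 4260 mL = 95.32 mL
casamino acids: 11.1 g/L × 4.26 L = 47.29 g
potassium chloride: 2.71 g/L × 4.26 L = 11.54 g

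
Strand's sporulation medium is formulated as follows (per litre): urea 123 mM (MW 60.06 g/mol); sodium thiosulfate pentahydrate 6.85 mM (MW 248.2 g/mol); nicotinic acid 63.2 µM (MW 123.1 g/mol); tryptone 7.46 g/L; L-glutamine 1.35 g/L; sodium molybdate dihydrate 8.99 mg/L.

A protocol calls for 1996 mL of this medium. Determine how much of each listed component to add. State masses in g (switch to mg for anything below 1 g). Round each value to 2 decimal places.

Scale factor relative to 1 L: 1.996.
urea: 123 mmol/L × 60.06 g/mol × 1.996 L ÷ 1000 = 14.75 g
sodium thiosulfate pentahydrate: 6.85 mmol/L × 248.2 g/mol × 1.996 L ÷ 1000 = 3.39 g
nicotinic acid: 63.2 µmol/L × 123.1 g/mol × 1.996 L ÷ 1000 = 15.53 mg
tryptone: 7.46 g/L × 1.996 L = 14.89 g
L-glutamine: 1.35 g/L × 1.996 L = 2.69 g
sodium molybdate dihydrate: 8.99 mg/L × 1.996 L = 17.94 mg

urea 14.75 g; sodium thiosulfate pentahydrate 3.39 g; nicotinic acid 15.53 mg; tryptone 14.89 g; L-glutamine 2.69 g; sodium molybdate dihydrate 17.94 mg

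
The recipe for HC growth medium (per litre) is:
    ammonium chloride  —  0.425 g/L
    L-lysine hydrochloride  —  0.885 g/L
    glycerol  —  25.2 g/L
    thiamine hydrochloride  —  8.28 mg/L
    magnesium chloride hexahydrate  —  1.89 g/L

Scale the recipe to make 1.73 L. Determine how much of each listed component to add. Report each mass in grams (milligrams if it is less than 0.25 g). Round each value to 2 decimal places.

Working volume: 1.73 L.
ammonium chloride: 0.425 g/L × 1.73 L = 0.74 g
L-lysine hydrochloride: 0.885 g/L × 1.73 L = 1.53 g
glycerol: 25.2 g/L × 1.73 L = 43.60 g
thiamine hydrochloride: 8.28 mg/L × 1.73 L = 14.32 mg
magnesium chloride hexahydrate: 1.89 g/L × 1.73 L = 3.27 g

ammonium chloride 0.74 g; L-lysine hydrochloride 1.53 g; glycerol 43.60 g; thiamine hydrochloride 14.32 mg; magnesium chloride hexahydrate 3.27 g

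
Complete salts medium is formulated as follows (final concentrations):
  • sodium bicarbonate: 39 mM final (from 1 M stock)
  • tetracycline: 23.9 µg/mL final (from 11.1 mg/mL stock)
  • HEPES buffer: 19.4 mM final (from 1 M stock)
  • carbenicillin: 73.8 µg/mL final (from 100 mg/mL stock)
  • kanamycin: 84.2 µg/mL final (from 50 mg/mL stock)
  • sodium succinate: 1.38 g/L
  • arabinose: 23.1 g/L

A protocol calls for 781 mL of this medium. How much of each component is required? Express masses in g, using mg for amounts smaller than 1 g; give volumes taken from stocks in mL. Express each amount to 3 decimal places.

sodium bicarbonate 30.459 mL; tetracycline 1.682 mL; HEPES buffer 15.151 mL; carbenicillin 0.576 mL; kanamycin 1.315 mL; sodium succinate 1.078 g; arabinose 18.041 g

Working volume: 781 mL = 0.781 L.
sodium bicarbonate: C1V1 = C2V2 → 39 mM × 781 mL ÷ 1000 mM = 30.459 mL
tetracycline: dilute stock: 23.9 µg/mL × 781 mL ÷ 11100 µg/mL = 1.682 mL
HEPES buffer: V = C2·V2/C1 = 19.4 mM × 781 mL ÷ 1000 mM = 15.151 mL
carbenicillin: V = C2·V2/C1 = 73.8 µg/mL × 781 mL ÷ 100000 µg/mL = 0.576 mL
kanamycin: dilute stock: 84.2 µg/mL × 781 mL ÷ 50000 µg/mL = 1.315 mL
sodium succinate: 1.38 g/L × 0.781 L = 1.078 g
arabinose: 23.1 g/L × 0.781 L = 18.041 g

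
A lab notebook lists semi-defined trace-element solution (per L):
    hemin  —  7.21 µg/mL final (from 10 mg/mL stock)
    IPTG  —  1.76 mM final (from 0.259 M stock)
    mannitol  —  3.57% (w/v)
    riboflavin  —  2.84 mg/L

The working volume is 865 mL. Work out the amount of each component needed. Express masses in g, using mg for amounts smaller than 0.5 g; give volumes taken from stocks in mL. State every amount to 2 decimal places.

Working volume: 865 mL = 0.865 L.
hemin: dilute stock: 7.21 µg/mL × 865 mL ÷ 10000 µg/mL = 0.62 mL
IPTG: V = C2·V2/C1 = 1.76 mM × 865 mL ÷ 259 mM = 5.88 mL
mannitol: 3.57 g per 100 mL × 865 mL ÷ 100 = 30.88 g
riboflavin: 2.84 mg/L × 0.865 L = 2.46 mg

hemin 0.62 mL; IPTG 5.88 mL; mannitol 30.88 g; riboflavin 2.46 mg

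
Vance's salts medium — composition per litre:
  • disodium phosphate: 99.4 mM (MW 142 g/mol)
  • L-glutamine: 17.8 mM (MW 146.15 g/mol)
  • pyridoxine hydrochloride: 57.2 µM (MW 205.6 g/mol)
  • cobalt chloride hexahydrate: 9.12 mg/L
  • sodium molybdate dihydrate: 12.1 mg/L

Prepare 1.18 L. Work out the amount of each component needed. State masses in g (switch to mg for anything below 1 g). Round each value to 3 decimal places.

Scale factor relative to 1 L: 1.18.
disodium phosphate: 99.4 mmol/L × 142 g/mol × 1.18 L ÷ 1000 = 16.655 g
L-glutamine: 17.8 mmol/L × 146.15 g/mol × 1.18 L ÷ 1000 = 3.070 g
pyridoxine hydrochloride: 57.2 µmol/L × 205.6 g/mol × 1.18 L ÷ 1000 = 13.877 mg
cobalt chloride hexahydrate: 9.12 mg/L × 1.18 L = 10.762 mg
sodium molybdate dihydrate: 12.1 mg/L × 1.18 L = 14.278 mg

disodium phosphate 16.655 g; L-glutamine 3.070 g; pyridoxine hydrochloride 13.877 mg; cobalt chloride hexahydrate 10.762 mg; sodium molybdate dihydrate 14.278 mg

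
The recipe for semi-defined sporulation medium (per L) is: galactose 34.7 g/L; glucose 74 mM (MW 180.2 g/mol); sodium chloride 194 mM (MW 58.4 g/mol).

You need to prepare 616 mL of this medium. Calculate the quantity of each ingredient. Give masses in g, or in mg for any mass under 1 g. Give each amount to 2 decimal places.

Working volume: 616 mL = 0.616 L.
galactose: 34.7 g/L × 0.616 L = 21.38 g
glucose: 74 mmol/L × 180.2 g/mol × 0.616 L ÷ 1000 = 8.21 g
sodium chloride: 194 mmol/L × 58.4 g/mol × 0.616 L ÷ 1000 = 6.98 g

galactose 21.38 g; glucose 8.21 g; sodium chloride 6.98 g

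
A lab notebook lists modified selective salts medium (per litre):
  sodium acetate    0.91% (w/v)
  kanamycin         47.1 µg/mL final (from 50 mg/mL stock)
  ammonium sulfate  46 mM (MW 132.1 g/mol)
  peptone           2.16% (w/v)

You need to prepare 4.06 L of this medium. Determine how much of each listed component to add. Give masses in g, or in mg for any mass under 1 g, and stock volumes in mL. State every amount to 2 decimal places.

sodium acetate 36.95 g; kanamycin 3.82 mL; ammonium sulfate 24.67 g; peptone 87.70 g

Scale factor relative to 1 L: 4.06.
sodium acetate: 0.91 g per 100 mL × 4060 mL ÷ 100 = 36.95 g
kanamycin: C1V1 = C2V2 → 47.1 µg/mL × 4060 mL ÷ 50000 µg/mL = 3.82 mL
ammonium sulfate: 46 mmol/L × 132.1 g/mol × 4.06 L ÷ 1000 = 24.67 g
peptone: 2.16% w/v = 21.6 g/L → 21.6 × 4.06 L = 87.70 g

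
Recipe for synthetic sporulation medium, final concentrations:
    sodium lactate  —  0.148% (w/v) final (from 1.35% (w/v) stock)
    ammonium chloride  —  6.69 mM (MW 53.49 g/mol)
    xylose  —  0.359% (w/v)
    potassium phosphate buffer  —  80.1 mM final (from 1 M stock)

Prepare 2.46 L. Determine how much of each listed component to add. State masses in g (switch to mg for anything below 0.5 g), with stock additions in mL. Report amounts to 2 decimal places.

Working volume: 2.46 L.
sodium lactate: C1V1 = C2V2 → 0.148% ÷ 1.35% × 2460 mL = 269.69 mL
ammonium chloride: 6.69 mmol/L × 53.49 g/mol × 2.46 L ÷ 1000 = 0.88 g
xylose: 0.359% w/v = 3.59 g/L → 3.59 × 2.46 L = 8.83 g
potassium phosphate buffer: C1V1 = C2V2 → 80.1 mM × 2460 mL ÷ 1000 mM = 197.05 mL

sodium lactate 269.69 mL; ammonium chloride 0.88 g; xylose 8.83 g; potassium phosphate buffer 197.05 mL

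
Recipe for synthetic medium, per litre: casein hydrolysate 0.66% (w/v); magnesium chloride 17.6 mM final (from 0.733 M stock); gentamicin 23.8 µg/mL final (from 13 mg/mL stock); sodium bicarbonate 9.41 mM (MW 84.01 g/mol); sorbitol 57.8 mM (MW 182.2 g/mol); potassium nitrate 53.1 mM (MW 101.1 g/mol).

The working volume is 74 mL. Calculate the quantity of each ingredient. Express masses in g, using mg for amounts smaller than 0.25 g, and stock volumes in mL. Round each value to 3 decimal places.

Scale factor relative to 1 L: 0.074.
casein hydrolysate: 0.66% w/v = 6.6 g/L → 6.6 × 0.074 L = 0.488 g
magnesium chloride: V = C2·V2/C1 = 17.6 mM × 74 mL ÷ 733 mM = 1.777 mL
gentamicin: C1V1 = C2V2 → 23.8 µg/mL × 74 mL ÷ 13000 µg/mL = 0.135 mL
sodium bicarbonate: 9.41 mmol/L × 84.01 mg/mmol × 0.074 L = 58.500 mg
sorbitol: 57.8 mmol/L × 182.2 g/mol × 0.074 L ÷ 1000 = 0.779 g
potassium nitrate: 53.1 mmol/L × 101.1 g/mol × 0.074 L ÷ 1000 = 0.397 g

casein hydrolysate 0.488 g; magnesium chloride 1.777 mL; gentamicin 0.135 mL; sodium bicarbonate 58.500 mg; sorbitol 0.779 g; potassium nitrate 0.397 g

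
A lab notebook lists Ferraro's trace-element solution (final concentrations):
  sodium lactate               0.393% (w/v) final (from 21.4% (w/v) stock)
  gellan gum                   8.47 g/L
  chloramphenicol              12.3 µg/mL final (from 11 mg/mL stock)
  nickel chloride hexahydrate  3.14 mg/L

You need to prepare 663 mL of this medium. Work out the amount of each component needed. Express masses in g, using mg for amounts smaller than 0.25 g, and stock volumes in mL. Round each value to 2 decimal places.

Target volume = 663 mL = 0.663 L.
sodium lactate: C1V1 = C2V2 → 0.393% ÷ 21.4% × 663 mL = 12.18 mL
gellan gum: 8.47 g/L × 0.663 L = 5.62 g
chloramphenicol: C1V1 = C2V2 → 12.3 µg/mL × 663 mL ÷ 11000 µg/mL = 0.74 mL
nickel chloride hexahydrate: 3.14 mg/L × 0.663 L = 2.08 mg

sodium lactate 12.18 mL; gellan gum 5.62 g; chloramphenicol 0.74 mL; nickel chloride hexahydrate 2.08 mg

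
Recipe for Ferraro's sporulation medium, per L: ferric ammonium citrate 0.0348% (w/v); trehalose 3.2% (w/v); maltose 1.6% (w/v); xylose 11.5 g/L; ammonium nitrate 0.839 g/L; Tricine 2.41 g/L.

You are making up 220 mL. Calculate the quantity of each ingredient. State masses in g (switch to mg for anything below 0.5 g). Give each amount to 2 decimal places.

ferric ammonium citrate 76.56 mg; trehalose 7.04 g; maltose 3.52 g; xylose 2.53 g; ammonium nitrate 184.58 mg; Tricine 0.53 g

Working volume: 220 mL = 0.22 L.
ferric ammonium citrate: 0.0348 g per 100 mL × 220 mL ÷ 100 = 0.07656 g = 76.56 mg
trehalose: 3.2 g per 100 mL × 220 mL ÷ 100 = 7.04 g
maltose: 1.6 g per 100 mL × 220 mL ÷ 100 = 3.52 g
xylose: 11.5 g/L × 0.22 L = 2.53 g
ammonium nitrate: 0.839 g/L × 0.22 L = 0.18458 g = 184.58 mg
Tricine: 2.41 g/L × 0.22 L = 0.53 g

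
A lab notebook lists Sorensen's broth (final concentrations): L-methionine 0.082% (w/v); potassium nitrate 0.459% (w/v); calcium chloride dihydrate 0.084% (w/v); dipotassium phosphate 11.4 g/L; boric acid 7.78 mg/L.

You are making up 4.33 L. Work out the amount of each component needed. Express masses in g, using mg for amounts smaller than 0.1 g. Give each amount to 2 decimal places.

Scale factor relative to 1 L: 4.33.
L-methionine: 0.082% w/v = 0.82 g/L → 0.82 × 4.33 L = 3.55 g
potassium nitrate: 0.459 g per 100 mL × 4330 mL ÷ 100 = 19.87 g
calcium chloride dihydrate: 0.084 g per 100 mL × 4330 mL ÷ 100 = 3.64 g
dipotassium phosphate: 11.4 g/L × 4.33 L = 49.36 g
boric acid: 7.78 mg/L × 4.33 L = 33.69 mg

L-methionine 3.55 g; potassium nitrate 19.87 g; calcium chloride dihydrate 3.64 g; dipotassium phosphate 49.36 g; boric acid 33.69 mg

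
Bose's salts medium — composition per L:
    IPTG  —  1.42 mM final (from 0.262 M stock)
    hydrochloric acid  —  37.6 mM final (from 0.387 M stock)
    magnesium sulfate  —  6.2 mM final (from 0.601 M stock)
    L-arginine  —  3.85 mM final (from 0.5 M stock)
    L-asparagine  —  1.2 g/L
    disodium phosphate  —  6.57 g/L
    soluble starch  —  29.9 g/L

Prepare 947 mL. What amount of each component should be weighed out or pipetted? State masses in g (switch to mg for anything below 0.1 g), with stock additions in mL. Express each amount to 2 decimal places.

Target volume = 947 mL = 0.947 L.
IPTG: C1V1 = C2V2 → 1.42 mM × 947 mL ÷ 262 mM = 5.13 mL
hydrochloric acid: C1V1 = C2V2 → 37.6 mM × 947 mL ÷ 387 mM = 92.01 mL
magnesium sulfate: dilute stock: 6.2 mM × 947 mL ÷ 601 mM = 9.77 mL
L-arginine: dilute stock: 3.85 mM × 947 mL ÷ 500 mM = 7.29 mL
L-asparagine: 1.2 g/L × 0.947 L = 1.14 g
disodium phosphate: 6.57 g/L × 0.947 L = 6.22 g
soluble starch: 29.9 g/L × 0.947 L = 28.32 g

IPTG 5.13 mL; hydrochloric acid 92.01 mL; magnesium sulfate 9.77 mL; L-arginine 7.29 mL; L-asparagine 1.14 g; disodium phosphate 6.22 g; soluble starch 28.32 g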